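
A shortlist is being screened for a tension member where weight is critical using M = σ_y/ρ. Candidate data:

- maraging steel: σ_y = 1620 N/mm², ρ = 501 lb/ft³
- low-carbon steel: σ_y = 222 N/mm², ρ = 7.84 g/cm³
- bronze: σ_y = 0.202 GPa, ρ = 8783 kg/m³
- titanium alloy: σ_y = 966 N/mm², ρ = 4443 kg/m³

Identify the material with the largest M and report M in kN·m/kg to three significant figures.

Convert each candidate to consistent units, then evaluate M:
  maraging steel: σ_y = 1620 MPa, ρ = 8025 kg/m³
  low-carbon steel: σ_y = 222.0 MPa, ρ = 7840 kg/m³
  bronze: σ_y = 202.0 MPa, ρ = 8783 kg/m³
  titanium alloy: σ_y = 966.0 MPa, ρ = 4443 kg/m³
  titanium alloy: M = 217 kN·m/kg
  maraging steel: M = 202 kN·m/kg
  low-carbon steel: M = 28.3 kN·m/kg
  bronze: M = 23.0 kN·m/kg
Titanium alloy has the largest M.

titanium alloy, M = 217 kN·m/kg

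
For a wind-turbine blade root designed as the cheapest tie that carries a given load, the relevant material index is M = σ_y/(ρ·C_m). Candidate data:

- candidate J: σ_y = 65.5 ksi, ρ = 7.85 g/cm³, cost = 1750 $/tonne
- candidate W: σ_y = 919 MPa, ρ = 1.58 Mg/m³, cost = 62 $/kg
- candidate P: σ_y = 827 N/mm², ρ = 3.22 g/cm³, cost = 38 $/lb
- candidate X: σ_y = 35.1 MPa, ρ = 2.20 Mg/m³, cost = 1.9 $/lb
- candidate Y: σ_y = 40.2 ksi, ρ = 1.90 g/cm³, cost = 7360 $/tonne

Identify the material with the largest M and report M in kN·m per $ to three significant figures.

candidate J, M = 32.9 kN·m per $

Putting every candidate on a common basis:
  candidate J: σ_y = 451.6 MPa, ρ = 7850 kg/m³, cost = 1.750 $/kg
  candidate W: σ_y = 919.0 MPa, ρ = 1580 kg/m³, cost = 62.00 $/kg
  candidate P: σ_y = 827.0 MPa, ρ = 3220 kg/m³, cost = 83.77 $/kg
  candidate X: σ_y = 35.10 MPa, ρ = 2200 kg/m³, cost = 4.189 $/kg
  candidate Y: σ_y = 277.2 MPa, ρ = 1900 kg/m³, cost = 7.360 $/kg
  candidate J: M = 32.9 kN·m per $
  candidate Y: M = 19.8 kN·m per $
  candidate W: M = 9.38 kN·m per $
  candidate X: M = 3.81 kN·m per $
  candidate P: M = 3.07 kN·m per $
The maximum is for candidate J.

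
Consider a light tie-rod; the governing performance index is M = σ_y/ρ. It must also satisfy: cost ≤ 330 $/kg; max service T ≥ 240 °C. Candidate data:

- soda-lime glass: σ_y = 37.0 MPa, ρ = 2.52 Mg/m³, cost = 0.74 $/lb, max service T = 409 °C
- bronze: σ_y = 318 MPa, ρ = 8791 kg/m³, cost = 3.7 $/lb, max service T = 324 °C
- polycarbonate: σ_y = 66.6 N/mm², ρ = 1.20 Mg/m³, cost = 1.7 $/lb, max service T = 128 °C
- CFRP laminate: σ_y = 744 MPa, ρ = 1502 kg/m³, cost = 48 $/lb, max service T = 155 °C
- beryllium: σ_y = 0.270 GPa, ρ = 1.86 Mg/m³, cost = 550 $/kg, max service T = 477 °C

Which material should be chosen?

bronze

Screen on constraints: cost ≤ 330 $/kg; max service T ≥ 240 °C. Survivors: soda-lime glass, bronze.
Normalizing units and computing the index:
  soda-lime glass: σ_y = 37.00 MPa, ρ = 2520 kg/m³
  bronze: σ_y = 318.0 MPa, ρ = 8791 kg/m³
  bronze: M = 36.2 kN·m/kg
  soda-lime glass: M = 14.7 kN·m/kg
Highest index: bronze.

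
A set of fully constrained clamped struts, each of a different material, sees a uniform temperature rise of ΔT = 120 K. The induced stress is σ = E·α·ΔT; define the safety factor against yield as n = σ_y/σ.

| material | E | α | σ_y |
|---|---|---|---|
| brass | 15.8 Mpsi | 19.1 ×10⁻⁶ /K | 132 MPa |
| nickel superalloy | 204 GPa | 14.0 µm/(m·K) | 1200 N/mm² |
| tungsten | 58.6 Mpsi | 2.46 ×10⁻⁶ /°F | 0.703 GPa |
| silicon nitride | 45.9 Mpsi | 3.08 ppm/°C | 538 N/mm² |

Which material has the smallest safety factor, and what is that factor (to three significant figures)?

brass, n = 0.529

Per material, after unit conversion:
  brass: E = 108.9, α = 19.1, σ_y = 132.0 → σ = 250 MPa, n = 0.529
  nickel superalloy: E = 204.0, α = 14.0, σ_y = 1200 → σ = 343 MPa, n = 3.50
  tungsten: E = 404.0, α = 4.43, σ_y = 703.0 → σ = 215 MPa, n = 3.27
  silicon nitride: E = 316.5, α = 3.08, σ_y = 538.0 → σ = 117 MPa, n = 4.60
Brass has the lowest safety factor, n = 0.529.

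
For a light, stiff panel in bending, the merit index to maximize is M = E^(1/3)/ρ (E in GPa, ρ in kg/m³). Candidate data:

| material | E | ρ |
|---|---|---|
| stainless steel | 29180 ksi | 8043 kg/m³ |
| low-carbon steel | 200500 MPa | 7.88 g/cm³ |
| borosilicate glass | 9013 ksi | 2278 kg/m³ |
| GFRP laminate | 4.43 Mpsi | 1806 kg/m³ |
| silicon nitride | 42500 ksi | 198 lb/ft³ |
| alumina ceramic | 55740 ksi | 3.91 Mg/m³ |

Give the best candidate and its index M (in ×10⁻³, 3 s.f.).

silicon nitride, M = 2.09×10⁻³

Convert each candidate to consistent units, then evaluate M:
  stainless steel: E = 201.2 GPa, ρ = 8043 kg/m³
  low-carbon steel: E = 200.5 GPa, ρ = 7880 kg/m³
  borosilicate glass: E = 62.14 GPa, ρ = 2278 kg/m³
  GFRP laminate: E = 30.54 GPa, ρ = 1806 kg/m³
  silicon nitride: E = 293.0 GPa, ρ = 3172 kg/m³
  alumina ceramic: E = 384.3 GPa, ρ = 3910 kg/m³
  silicon nitride: M = 2.09×10⁻³
  alumina ceramic: M = 1.86×10⁻³
  borosilicate glass: M = 1.74×10⁻³
  GFRP laminate: M = 1.73×10⁻³
  low-carbon steel: M = 0.743×10⁻³
  stainless steel: M = 0.729×10⁻³
Highest index: silicon nitride.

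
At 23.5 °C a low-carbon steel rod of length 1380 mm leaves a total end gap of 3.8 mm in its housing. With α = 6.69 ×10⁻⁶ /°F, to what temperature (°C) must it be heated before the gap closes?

252 °C

α = 6.69×10⁻⁶/°F × 9/5 = 12.0×10⁻⁶/K.
α·L₀·ΔT = 3.8 mm ⇒ ΔT = 3.8 / (12.0×10⁻⁶ × 1380.0) = 228.7 K.
T = 23.5 + 228.7 = 252.2 °C.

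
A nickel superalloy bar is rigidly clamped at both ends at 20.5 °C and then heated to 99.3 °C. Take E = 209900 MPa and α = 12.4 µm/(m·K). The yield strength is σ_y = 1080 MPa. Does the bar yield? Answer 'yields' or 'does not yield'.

does not yield

E = 209900 MPa = 209.9 GPa.
ΔT = 78.80 K. Constrained thermal stress σ = E·α·ΔT = 209.9×10³ MPa × 12.4×10⁻⁶ × 78.80 = 205 MPa (compressive).
Compare to σ_y = 1080 MPa: σ < σ_y, so it does not yield.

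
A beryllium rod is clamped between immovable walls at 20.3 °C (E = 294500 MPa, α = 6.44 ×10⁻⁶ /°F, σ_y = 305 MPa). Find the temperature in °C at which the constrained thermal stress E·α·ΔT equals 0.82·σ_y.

93.6 °C

E = 294500 MPa = 294.5 GPa.
α = 6.44×10⁻⁶/°F × 9/5 = 11.6×10⁻⁶/K.
E·α·ΔT = 250.1 MPa ⇒ ΔT = 250.1 / (294.5×10³ × 11.6×10⁻⁶) = 73.26 K.
T = 20.3 + 73.26 = 93.56 °C.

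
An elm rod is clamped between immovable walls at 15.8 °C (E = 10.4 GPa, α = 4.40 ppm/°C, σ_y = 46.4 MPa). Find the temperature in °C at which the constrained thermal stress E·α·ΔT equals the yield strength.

E·α·ΔT = 46.40 MPa ⇒ ΔT = 46.40 / (10.40×10³ × 4.40×10⁻⁶) = 1014 K.
T = 15.8 + 1014 = 1030 °C.

1030 °C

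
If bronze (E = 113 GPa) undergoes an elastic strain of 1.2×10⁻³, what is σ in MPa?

136 MPa

σ = E·ε = 113000 MPa × 1.2×10⁻³ = 136 MPa.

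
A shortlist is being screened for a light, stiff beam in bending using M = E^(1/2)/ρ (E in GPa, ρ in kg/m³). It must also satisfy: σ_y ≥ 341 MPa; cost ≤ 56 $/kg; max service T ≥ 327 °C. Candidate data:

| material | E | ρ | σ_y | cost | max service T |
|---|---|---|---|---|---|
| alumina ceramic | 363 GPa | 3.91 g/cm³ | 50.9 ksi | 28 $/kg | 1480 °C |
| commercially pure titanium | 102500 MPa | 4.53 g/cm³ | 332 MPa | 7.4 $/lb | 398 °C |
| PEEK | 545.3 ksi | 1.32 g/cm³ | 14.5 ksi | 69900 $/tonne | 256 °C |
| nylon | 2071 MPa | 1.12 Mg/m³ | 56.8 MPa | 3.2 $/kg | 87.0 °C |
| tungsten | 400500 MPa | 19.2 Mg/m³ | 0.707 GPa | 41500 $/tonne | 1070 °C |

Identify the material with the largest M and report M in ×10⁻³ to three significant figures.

alumina ceramic, M = 4.87×10⁻³

Screen on constraints: σ_y ≥ 341 MPa; cost ≤ 56 $/kg; max service T ≥ 327 °C. Survivors: alumina ceramic, tungsten.
Putting every candidate on a common basis:
  alumina ceramic: E = 363.0 GPa, ρ = 3910 kg/m³
  tungsten: E = 400.5 GPa, ρ = 19200 kg/m³
  alumina ceramic: M = 4.87×10⁻³
  tungsten: M = 1.04×10⁻³
The maximum is for alumina ceramic.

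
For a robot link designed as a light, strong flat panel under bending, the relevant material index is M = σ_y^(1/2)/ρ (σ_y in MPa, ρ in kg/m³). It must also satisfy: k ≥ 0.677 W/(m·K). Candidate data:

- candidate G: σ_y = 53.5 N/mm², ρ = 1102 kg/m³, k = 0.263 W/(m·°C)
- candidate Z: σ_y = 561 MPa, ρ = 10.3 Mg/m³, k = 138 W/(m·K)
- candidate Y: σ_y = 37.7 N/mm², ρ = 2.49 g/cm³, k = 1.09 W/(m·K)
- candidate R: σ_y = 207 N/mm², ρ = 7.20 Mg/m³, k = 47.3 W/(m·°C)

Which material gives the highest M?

Screen on constraints: k ≥ 0.677 W/(m·K). Survivors: candidate Z, candidate Y, candidate R.
Normalizing units and computing the index:
  candidate Z: σ_y = 561.0 MPa, ρ = 10300 kg/m³
  candidate Y: σ_y = 37.70 MPa, ρ = 2490 kg/m³
  candidate R: σ_y = 207.0 MPa, ρ = 7200 kg/m³
  candidate Y: M = 2.47×10⁻³
  candidate Z: M = 2.30×10⁻³
  candidate R: M = 2.00×10⁻³
Candidate Y ranks first.

candidate Y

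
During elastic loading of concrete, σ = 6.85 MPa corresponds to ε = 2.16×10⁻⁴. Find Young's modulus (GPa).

31.7 GPa

E = σ/ε = 6.85 MPa / 2.16×10⁻⁴ = 31710 MPa = 31.7 GPa.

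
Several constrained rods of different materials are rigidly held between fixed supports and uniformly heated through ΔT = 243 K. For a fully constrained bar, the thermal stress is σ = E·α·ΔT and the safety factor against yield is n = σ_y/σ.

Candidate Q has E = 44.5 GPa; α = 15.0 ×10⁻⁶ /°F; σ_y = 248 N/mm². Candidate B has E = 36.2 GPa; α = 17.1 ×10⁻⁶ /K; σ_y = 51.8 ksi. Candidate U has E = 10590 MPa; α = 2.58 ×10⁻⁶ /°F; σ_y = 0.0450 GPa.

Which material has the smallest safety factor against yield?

In consistent units (E in GPa, α in ×10⁻⁶/K, σ_y in MPa):
  candidate Q: E = 44.50, α = 27.0, σ_y = 248.0 → σ = 292 MPa, n = 0.849
  candidate B: E = 36.20, α = 17.1, σ_y = 357.1 → σ = 150 MPa, n = 2.37
  candidate U: E = 10.59, α = 4.64, σ_y = 45.00 → σ = 12.0 MPa, n = 3.77
Smallest n: candidate Q with n = 0.849.

candidate Q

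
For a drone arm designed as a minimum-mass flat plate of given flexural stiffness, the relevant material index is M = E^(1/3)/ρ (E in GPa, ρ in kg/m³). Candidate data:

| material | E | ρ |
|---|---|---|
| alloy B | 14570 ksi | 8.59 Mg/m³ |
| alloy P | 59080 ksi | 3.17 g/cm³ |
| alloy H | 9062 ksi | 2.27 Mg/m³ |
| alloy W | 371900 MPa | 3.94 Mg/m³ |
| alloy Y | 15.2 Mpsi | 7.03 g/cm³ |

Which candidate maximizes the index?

After converting to SI:
  alloy B: E = 100.5 GPa, ρ = 8590 kg/m³
  alloy P: E = 407.3 GPa, ρ = 3170 kg/m³
  alloy H: E = 62.48 GPa, ρ = 2270 kg/m³
  alloy W: E = 371.9 GPa, ρ = 3940 kg/m³
  alloy Y: E = 104.8 GPa, ρ = 7030 kg/m³
  alloy P: M = 2.34×10⁻³
  alloy W: M = 1.83×10⁻³
  alloy H: M = 1.75×10⁻³
  alloy Y: M = 0.671×10⁻³
  alloy B: M = 0.541×10⁻³
Alloy P ranks first.

alloy P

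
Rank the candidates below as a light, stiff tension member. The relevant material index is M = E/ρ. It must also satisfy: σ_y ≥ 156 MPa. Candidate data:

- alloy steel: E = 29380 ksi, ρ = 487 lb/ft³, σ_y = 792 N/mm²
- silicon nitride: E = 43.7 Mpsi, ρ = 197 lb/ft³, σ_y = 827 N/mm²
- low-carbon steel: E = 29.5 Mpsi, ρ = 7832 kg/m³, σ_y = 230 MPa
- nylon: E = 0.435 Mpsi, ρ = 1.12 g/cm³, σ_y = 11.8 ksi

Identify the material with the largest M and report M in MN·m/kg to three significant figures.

Screen on constraints: σ_y ≥ 156 MPa. Survivors: alloy steel, silicon nitride, low-carbon steel.
In SI units:
  alloy steel: E = 202.6 GPa, ρ = 7801 kg/m³
  silicon nitride: E = 301.3 GPa, ρ = 3156 kg/m³
  low-carbon steel: E = 203.4 GPa, ρ = 7832 kg/m³
  silicon nitride: M = 95.5 MN·m/kg
  low-carbon steel: M = 26.0 MN·m/kg
  alloy steel: M = 26.0 MN·m/kg
The maximum is for silicon nitride.

silicon nitride, M = 95.5 MN·m/kg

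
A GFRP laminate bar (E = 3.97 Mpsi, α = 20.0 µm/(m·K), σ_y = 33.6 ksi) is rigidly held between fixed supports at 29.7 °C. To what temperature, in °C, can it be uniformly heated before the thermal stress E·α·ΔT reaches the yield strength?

453 °C

E = 3.97 Mpsi = 27.37 GPa.
σ_y = 33.6 ksi = 231.7 MPa.
E·α·ΔT = 231.7 MPa ⇒ ΔT = 231.7 / (27.37×10³ × 20.0×10⁻⁶) = 423.2 K.
T = 29.7 + 423.2 = 452.9 °C.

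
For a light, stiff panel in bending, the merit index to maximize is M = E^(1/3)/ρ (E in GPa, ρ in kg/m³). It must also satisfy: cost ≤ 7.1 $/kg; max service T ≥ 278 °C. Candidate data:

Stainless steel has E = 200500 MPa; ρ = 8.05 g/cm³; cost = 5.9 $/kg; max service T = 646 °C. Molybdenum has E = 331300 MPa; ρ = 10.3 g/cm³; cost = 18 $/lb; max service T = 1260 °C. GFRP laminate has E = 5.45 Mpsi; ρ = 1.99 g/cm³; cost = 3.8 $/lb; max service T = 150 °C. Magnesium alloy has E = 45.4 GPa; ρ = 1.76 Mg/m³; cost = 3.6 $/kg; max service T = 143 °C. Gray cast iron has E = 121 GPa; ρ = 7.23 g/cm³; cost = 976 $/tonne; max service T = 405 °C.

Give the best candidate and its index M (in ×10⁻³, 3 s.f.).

stainless steel, M = 0.727×10⁻³

Screen on constraints: cost ≤ 7.1 $/kg; max service T ≥ 278 °C. Survivors: stainless steel, gray cast iron.
Putting every candidate on a common basis:
  stainless steel: E = 200.5 GPa, ρ = 8050 kg/m³
  gray cast iron: E = 121.0 GPa, ρ = 7230 kg/m³
  stainless steel: M = 0.727×10⁻³
  gray cast iron: M = 0.684×10⁻³
Stainless steel ranks first.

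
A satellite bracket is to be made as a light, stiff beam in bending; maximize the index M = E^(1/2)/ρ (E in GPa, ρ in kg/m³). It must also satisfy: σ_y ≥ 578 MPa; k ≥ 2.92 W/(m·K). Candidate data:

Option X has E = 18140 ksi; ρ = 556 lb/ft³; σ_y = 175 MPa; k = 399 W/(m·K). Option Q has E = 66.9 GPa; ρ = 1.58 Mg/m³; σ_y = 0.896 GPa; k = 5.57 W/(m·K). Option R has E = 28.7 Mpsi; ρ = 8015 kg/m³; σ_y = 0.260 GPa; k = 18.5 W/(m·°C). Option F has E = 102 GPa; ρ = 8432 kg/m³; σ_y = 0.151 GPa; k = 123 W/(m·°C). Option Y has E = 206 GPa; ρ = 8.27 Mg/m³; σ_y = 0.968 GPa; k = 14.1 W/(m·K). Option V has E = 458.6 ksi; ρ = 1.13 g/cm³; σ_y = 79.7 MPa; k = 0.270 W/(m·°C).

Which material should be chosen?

option Q

Screen on constraints: σ_y ≥ 578 MPa; k ≥ 2.92 W/(m·K). Survivors: option Q, option Y.
In SI units:
  option Q: E = 66.90 GPa, ρ = 1580 kg/m³
  option Y: E = 206.0 GPa, ρ = 8270 kg/m³
  option Q: M = 5.18×10⁻³
  option Y: M = 1.74×10⁻³
Option Q ranks first.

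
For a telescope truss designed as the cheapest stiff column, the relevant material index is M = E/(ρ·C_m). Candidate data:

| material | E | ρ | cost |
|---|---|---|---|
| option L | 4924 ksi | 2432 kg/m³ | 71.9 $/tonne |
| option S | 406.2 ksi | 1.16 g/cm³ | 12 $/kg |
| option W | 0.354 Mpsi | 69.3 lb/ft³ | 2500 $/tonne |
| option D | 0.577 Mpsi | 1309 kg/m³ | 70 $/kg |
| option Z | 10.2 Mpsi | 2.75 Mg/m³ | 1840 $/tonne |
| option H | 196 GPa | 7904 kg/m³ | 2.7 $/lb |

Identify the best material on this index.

Putting every candidate on a common basis:
  option L: E = 33.95 GPa, ρ = 2432 kg/m³, cost = 0.07190 $/kg
  option S: E = 2.801 GPa, ρ = 1160 kg/m³, cost = 12.00 $/kg
  option W: E = 2.441 GPa, ρ = 1110 kg/m³, cost = 2.500 $/kg
  option D: E = 3.978 GPa, ρ = 1309 kg/m³, cost = 70.00 $/kg
  option Z: E = 70.33 GPa, ρ = 2750 kg/m³, cost = 1.840 $/kg
  option H: E = 196.0 GPa, ρ = 7904 kg/m³, cost = 5.952 $/kg
  option L: M = 194 MN·m per $
  option Z: M = 13.9 MN·m per $
  option H: M = 4.17 MN·m per $
  option W: M = 0.879 MN·m per $
  option S: M = 0.201 MN·m per $
  option D: M = 0.0434 MN·m per $
Option L has the largest M.

option L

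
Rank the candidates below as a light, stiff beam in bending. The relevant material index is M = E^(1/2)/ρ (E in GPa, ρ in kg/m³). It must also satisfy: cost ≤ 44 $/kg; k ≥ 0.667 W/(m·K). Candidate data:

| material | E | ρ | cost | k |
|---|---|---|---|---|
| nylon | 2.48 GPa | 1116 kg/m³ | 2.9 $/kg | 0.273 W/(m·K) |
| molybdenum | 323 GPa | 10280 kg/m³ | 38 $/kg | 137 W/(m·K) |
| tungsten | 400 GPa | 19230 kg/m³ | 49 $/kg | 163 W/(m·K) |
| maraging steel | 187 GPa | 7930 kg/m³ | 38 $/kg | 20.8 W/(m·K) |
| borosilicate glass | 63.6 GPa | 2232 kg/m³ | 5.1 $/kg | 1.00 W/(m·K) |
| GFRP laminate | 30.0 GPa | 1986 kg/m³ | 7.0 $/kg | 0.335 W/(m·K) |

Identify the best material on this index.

Screen on constraints: cost ≤ 44 $/kg; k ≥ 0.667 W/(m·K). Survivors: molybdenum, maraging steel, borosilicate glass.
Computing M directly (units already consistent):
  borosilicate glass: M = 3.57×10⁻³
  molybdenum: M = 1.75×10⁻³
  maraging steel: M = 1.72×10⁻³
Highest index: borosilicate glass.

borosilicate glass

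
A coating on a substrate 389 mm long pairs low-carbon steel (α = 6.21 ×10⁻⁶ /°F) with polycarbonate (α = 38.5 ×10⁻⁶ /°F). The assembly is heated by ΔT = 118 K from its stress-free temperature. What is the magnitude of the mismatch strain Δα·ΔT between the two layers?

6.86×10⁻³

low-carbon steel: α = 6.21×10⁻⁶/°F × 9/5 = 11.2×10⁻⁶/K.
polycarbonate: α = 38.5×10⁻⁶/°F × 9/5 = 69.3×10⁻⁶/K.
Δα = |11.2 − 69.3|×10⁻⁶/K = 58.1×10⁻⁶/K.
Mismatch strain = Δα·ΔT = 58.1×10⁻⁶ × 118.0 = 6.86×10⁻³.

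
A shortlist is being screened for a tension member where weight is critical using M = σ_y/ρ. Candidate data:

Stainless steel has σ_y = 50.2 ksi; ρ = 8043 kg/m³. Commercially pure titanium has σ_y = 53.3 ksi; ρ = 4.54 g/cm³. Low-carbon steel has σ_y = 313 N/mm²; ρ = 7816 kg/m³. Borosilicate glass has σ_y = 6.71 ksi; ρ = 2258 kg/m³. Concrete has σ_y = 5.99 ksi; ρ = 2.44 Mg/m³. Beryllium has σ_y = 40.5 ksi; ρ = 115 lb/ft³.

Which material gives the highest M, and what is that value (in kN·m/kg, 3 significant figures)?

After converting to SI:
  stainless steel: σ_y = 346.1 MPa, ρ = 8043 kg/m³
  commercially pure titanium: σ_y = 367.5 MPa, ρ = 4540 kg/m³
  low-carbon steel: σ_y = 313.0 MPa, ρ = 7816 kg/m³
  borosilicate glass: σ_y = 46.26 MPa, ρ = 2258 kg/m³
  concrete: σ_y = 41.30 MPa, ρ = 2440 kg/m³
  beryllium: σ_y = 279.2 MPa, ρ = 1842 kg/m³
  beryllium: M = 152 kN·m/kg
  commercially pure titanium: M = 80.9 kN·m/kg
  stainless steel: M = 43.0 kN·m/kg
  low-carbon steel: M = 40.0 kN·m/kg
  borosilicate glass: M = 20.5 kN·m/kg
  concrete: M = 16.9 kN·m/kg
Beryllium has the largest M.

beryllium, M = 152 kN·m/kg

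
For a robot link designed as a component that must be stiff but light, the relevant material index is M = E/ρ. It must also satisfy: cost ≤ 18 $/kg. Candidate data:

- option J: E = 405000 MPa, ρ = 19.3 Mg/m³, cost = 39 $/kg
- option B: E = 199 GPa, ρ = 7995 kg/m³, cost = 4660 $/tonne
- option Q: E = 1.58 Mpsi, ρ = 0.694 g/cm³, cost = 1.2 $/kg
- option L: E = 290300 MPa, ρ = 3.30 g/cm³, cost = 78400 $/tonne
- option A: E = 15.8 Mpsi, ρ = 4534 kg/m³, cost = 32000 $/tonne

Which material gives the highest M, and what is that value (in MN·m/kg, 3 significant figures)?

option B, M = 24.9 MN·m/kg

Screen on constraints: cost ≤ 18 $/kg. Survivors: option B, option Q.
After converting to SI:
  option B: E = 199.0 GPa, ρ = 7995 kg/m³
  option Q: E = 10.89 GPa, ρ = 694.0 kg/m³
  option B: M = 24.9 MN·m/kg
  option Q: M = 15.7 MN·m/kg
Option B ranks first.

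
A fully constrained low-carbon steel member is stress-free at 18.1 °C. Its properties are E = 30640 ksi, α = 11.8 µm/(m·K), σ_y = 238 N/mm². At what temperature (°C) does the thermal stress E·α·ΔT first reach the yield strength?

114 °C

E = 30640 ksi = 211.3 GPa.
σ_y = 238 N/mm² = 238.0 MPa.
E·α·ΔT = 238.0 MPa ⇒ ΔT = 238.0 / (211.3×10³ × 11.8×10⁻⁶) = 95.47 K.
T = 18.1 + 95.47 = 113.6 °C.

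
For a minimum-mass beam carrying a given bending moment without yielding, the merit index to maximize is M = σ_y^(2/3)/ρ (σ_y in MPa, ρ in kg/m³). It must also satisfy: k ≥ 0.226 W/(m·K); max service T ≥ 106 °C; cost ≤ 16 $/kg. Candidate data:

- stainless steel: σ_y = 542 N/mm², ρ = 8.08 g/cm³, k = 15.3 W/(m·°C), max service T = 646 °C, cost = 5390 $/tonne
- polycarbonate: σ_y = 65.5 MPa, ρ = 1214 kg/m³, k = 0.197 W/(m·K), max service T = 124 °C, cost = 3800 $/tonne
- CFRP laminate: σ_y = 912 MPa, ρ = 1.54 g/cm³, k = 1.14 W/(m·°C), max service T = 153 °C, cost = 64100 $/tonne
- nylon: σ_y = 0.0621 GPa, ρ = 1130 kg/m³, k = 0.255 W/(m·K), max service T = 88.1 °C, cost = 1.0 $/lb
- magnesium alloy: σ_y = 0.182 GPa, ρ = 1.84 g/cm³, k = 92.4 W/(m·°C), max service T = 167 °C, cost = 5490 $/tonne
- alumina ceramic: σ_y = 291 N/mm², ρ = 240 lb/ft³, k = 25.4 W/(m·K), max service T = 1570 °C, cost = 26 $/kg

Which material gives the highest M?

Screen on constraints: k ≥ 0.226 W/(m·K); max service T ≥ 106 °C; cost ≤ 16 $/kg. Survivors: stainless steel, magnesium alloy.
In SI units:
  stainless steel: σ_y = 542.0 MPa, ρ = 8080 kg/m³
  magnesium alloy: σ_y = 182.0 MPa, ρ = 1840 kg/m³
  magnesium alloy: M = 17.5×10⁻³
  stainless steel: M = 8.23×10⁻³
The maximum is for magnesium alloy.

magnesium alloy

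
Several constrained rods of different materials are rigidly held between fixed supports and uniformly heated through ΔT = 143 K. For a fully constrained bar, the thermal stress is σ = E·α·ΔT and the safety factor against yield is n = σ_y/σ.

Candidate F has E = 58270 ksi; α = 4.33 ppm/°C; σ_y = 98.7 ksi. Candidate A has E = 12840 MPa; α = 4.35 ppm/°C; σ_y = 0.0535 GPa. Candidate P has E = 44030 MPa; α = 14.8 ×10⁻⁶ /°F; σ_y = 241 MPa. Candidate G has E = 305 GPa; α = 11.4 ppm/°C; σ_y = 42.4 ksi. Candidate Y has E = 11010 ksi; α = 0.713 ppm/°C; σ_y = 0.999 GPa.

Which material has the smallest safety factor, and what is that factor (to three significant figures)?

candidate G, n = 0.588

In consistent units (E in GPa, α in ×10⁻⁶/K, σ_y in MPa):
  candidate F: E = 401.8, α = 4.33, σ_y = 680.5 → σ = 249 MPa, n = 2.74
  candidate A: E = 12.84, α = 4.35, σ_y = 53.50 → σ = 7.99 MPa, n = 6.70
  candidate P: E = 44.03, α = 26.6, σ_y = 241.0 → σ = 168 MPa, n = 1.44
  candidate G: E = 305.0, α = 11.4, σ_y = 292.3 → σ = 497 MPa, n = 0.588
  candidate Y: E = 75.91, α = 0.713, σ_y = 999.0 → σ = 7.74 MPa, n = 129
Smallest n: candidate G with n = 0.588.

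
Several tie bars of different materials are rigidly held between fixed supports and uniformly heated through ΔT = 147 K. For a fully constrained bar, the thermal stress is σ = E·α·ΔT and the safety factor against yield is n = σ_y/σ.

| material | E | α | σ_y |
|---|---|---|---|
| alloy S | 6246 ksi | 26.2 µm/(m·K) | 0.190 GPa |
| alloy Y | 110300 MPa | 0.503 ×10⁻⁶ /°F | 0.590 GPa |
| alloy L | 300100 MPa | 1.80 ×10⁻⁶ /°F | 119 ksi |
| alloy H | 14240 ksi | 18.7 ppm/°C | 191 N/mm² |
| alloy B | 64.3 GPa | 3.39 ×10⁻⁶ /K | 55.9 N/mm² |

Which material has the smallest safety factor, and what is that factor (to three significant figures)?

Per material, after unit conversion:
  alloy S: E = 43.06, α = 26.2, σ_y = 190.0 → σ = 166 MPa, n = 1.15
  alloy Y: E = 110.3, α = 0.905, σ_y = 590.0 → σ = 14.7 MPa, n = 40.2
  alloy L: E = 300.1, α = 3.24, σ_y = 820.5 → σ = 143 MPa, n = 5.74
  alloy H: E = 98.18, α = 18.7, σ_y = 191.0 → σ = 270 MPa, n = 0.708
  alloy B: E = 64.30, α = 3.39, σ_y = 55.90 → σ = 32.0 MPa, n = 1.74
Alloy H has the lowest safety factor, n = 0.708.

alloy H, n = 0.708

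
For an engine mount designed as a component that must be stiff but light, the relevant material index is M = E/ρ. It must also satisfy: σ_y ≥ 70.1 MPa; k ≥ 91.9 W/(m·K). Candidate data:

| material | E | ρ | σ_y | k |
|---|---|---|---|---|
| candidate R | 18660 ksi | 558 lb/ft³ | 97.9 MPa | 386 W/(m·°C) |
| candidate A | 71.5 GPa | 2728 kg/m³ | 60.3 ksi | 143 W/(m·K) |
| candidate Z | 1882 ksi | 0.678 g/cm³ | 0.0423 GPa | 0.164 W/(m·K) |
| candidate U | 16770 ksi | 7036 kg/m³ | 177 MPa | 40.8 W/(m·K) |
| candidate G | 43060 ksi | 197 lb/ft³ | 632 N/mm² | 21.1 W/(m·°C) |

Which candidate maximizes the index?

Screen on constraints: σ_y ≥ 70.1 MPa; k ≥ 91.9 W/(m·K). Survivors: candidate R, candidate A.
Convert each candidate to consistent units, then evaluate M:
  candidate R: E = 128.7 GPa, ρ = 8938 kg/m³
  candidate A: E = 71.50 GPa, ρ = 2728 kg/m³
  candidate A: M = 26.2 MN·m/kg
  candidate R: M = 14.4 MN·m/kg
Candidate A has the largest M.

candidate A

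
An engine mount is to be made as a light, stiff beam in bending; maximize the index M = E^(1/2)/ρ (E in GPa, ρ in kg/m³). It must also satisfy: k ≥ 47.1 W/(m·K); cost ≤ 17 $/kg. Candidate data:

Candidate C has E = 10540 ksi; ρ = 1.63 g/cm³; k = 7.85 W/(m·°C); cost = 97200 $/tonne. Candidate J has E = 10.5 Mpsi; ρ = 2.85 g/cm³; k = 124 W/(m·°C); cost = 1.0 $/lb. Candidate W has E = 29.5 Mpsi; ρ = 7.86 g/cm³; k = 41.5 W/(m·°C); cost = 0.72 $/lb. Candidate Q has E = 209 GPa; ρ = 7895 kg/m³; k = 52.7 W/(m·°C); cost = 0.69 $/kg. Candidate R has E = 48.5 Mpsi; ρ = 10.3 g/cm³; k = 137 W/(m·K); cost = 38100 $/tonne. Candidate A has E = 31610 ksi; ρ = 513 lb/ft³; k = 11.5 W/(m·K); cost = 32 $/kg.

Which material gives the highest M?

candidate J

Screen on constraints: k ≥ 47.1 W/(m·K); cost ≤ 17 $/kg. Survivors: candidate J, candidate Q.
In SI units:
  candidate J: E = 72.39 GPa, ρ = 2850 kg/m³
  candidate Q: E = 209.0 GPa, ρ = 7895 kg/m³
  candidate J: M = 2.99×10⁻³
  candidate Q: M = 1.83×10⁻³
The maximum is for candidate J.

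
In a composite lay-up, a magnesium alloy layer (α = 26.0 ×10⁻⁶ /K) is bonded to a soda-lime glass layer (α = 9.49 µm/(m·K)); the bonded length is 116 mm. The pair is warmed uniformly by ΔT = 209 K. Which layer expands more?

magnesium alloy

α(magnesium alloy) = 26.0×10⁻⁶/K vs α(soda-lime glass) = 9.49×10⁻⁶/K.
Higher α expands more for the same ΔT: magnesium alloy.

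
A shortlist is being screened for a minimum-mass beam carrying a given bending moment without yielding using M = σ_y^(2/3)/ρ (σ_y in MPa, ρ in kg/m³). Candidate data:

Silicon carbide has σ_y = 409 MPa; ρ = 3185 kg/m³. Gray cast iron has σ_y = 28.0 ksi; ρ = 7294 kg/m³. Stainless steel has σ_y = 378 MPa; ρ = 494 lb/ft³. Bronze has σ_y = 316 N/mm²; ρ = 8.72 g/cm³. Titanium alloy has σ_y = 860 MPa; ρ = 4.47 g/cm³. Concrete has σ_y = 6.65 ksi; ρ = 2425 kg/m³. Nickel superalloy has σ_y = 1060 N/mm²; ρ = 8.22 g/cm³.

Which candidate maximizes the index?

titanium alloy

Putting every candidate on a common basis:
  silicon carbide: σ_y = 409.0 MPa, ρ = 3185 kg/m³
  gray cast iron: σ_y = 193.1 MPa, ρ = 7294 kg/m³
  stainless steel: σ_y = 378.0 MPa, ρ = 7913 kg/m³
  bronze: σ_y = 316.0 MPa, ρ = 8720 kg/m³
  titanium alloy: σ_y = 860.0 MPa, ρ = 4470 kg/m³
  concrete: σ_y = 45.85 MPa, ρ = 2425 kg/m³
  nickel superalloy: σ_y = 1060 MPa, ρ = 8220 kg/m³
  titanium alloy: M = 20.2×10⁻³
  silicon carbide: M = 17.3×10⁻³
  nickel superalloy: M = 12.6×10⁻³
  stainless steel: M = 6.61×10⁻³
  bronze: M = 5.32×10⁻³
  concrete: M = 5.28×10⁻³
  gray cast iron: M = 4.58×10⁻³
The maximum is for titanium alloy.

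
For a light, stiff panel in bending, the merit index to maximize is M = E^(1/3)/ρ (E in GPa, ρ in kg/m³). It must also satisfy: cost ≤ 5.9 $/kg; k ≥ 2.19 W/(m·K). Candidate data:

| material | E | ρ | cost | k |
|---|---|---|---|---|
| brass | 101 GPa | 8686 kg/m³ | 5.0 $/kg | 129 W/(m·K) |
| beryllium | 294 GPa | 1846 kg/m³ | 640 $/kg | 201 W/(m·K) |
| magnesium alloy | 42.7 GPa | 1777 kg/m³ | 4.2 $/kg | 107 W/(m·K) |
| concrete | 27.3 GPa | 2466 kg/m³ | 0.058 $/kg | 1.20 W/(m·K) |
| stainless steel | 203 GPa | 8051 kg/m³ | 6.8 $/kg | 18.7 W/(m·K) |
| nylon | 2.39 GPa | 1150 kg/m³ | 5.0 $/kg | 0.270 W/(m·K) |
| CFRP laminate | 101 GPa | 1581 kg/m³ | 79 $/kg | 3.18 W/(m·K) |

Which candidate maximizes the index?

Screen on constraints: cost ≤ 5.9 $/kg; k ≥ 2.19 W/(m·K). Survivors: brass, magnesium alloy.
Evaluate M for each candidate:
  magnesium alloy: M = 1.97×10⁻³
  brass: M = 0.536×10⁻³
Magnesium alloy has the largest M.

magnesium alloy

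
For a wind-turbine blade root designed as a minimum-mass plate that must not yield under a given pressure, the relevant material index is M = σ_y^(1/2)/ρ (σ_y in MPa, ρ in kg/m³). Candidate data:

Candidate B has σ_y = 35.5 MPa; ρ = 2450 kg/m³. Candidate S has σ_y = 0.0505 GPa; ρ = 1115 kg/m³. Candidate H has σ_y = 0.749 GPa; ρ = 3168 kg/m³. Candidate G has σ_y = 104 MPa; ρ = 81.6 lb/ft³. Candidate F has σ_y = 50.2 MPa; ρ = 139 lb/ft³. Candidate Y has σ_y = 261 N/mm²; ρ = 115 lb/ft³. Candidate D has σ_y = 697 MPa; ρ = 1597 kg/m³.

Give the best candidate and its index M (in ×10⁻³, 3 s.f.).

candidate D, M = 16.5×10⁻³

Putting every candidate on a common basis:
  candidate B: σ_y = 35.50 MPa, ρ = 2450 kg/m³
  candidate S: σ_y = 50.50 MPa, ρ = 1115 kg/m³
  candidate H: σ_y = 749.0 MPa, ρ = 3168 kg/m³
  candidate G: σ_y = 104.0 MPa, ρ = 1307 kg/m³
  candidate F: σ_y = 50.20 MPa, ρ = 2227 kg/m³
  candidate Y: σ_y = 261.0 MPa, ρ = 1842 kg/m³
  candidate D: σ_y = 697.0 MPa, ρ = 1597 kg/m³
  candidate D: M = 16.5×10⁻³
  candidate Y: M = 8.77×10⁻³
  candidate H: M = 8.64×10⁻³
  candidate G: M = 7.80×10⁻³
  candidate S: M = 6.37×10⁻³
  candidate F: M = 3.18×10⁻³
  candidate B: M = 2.43×10⁻³
Candidate D ranks first.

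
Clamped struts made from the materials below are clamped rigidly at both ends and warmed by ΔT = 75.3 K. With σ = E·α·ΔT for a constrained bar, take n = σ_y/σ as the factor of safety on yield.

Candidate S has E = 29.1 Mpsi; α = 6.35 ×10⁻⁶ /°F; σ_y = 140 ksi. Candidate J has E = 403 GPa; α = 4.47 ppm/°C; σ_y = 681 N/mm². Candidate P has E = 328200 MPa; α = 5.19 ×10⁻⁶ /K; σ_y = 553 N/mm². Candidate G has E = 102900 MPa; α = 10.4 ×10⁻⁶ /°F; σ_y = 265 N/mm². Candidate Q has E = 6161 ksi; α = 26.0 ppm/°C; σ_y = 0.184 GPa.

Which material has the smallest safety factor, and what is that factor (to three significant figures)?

candidate G, n = 1.83

In consistent units (E in GPa, α in ×10⁻⁶/K, σ_y in MPa):
  candidate S: E = 200.6, α = 11.4, σ_y = 965.3 → σ = 173 MPa, n = 5.59
  candidate J: E = 403.0, α = 4.47, σ_y = 681.0 → σ = 136 MPa, n = 5.02
  candidate P: E = 328.2, α = 5.19, σ_y = 553.0 → σ = 128 MPa, n = 4.31
  candidate G: E = 102.9, α = 18.7, σ_y = 265.0 → σ = 145 MPa, n = 1.83
  candidate Q: E = 42.48, α = 26.0, σ_y = 184.0 → σ = 83.2 MPa, n = 2.21
Candidate G has the lowest safety factor, n = 1.83.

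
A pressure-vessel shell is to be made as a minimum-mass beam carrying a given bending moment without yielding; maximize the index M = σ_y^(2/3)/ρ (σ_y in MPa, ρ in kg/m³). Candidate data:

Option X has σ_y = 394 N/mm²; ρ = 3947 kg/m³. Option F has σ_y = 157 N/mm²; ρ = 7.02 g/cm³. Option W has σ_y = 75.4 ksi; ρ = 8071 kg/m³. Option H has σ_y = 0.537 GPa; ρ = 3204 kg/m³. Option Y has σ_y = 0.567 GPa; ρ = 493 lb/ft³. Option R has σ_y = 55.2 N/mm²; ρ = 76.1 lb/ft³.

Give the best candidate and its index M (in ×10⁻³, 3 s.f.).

In SI units:
  option X: σ_y = 394.0 MPa, ρ = 3947 kg/m³
  option F: σ_y = 157.0 MPa, ρ = 7020 kg/m³
  option W: σ_y = 519.9 MPa, ρ = 8071 kg/m³
  option H: σ_y = 537.0 MPa, ρ = 3204 kg/m³
  option Y: σ_y = 567.0 MPa, ρ = 7897 kg/m³
  option R: σ_y = 55.20 MPa, ρ = 1219 kg/m³
  option H: M = 20.6×10⁻³
  option X: M = 13.6×10⁻³
  option R: M = 11.9×10⁻³
  option Y: M = 8.67×10⁻³
  option W: M = 8.01×10⁻³
  option F: M = 4.15×10⁻³
Option H has the largest M.

option H, M = 20.6×10⁻³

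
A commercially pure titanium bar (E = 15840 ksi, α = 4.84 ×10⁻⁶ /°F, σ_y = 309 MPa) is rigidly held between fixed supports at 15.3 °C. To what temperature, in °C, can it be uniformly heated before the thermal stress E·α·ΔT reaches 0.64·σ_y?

E = 15840 ksi = 109.2 GPa.
α = 4.84×10⁻⁶/°F × 9/5 = 8.71×10⁻⁶/K.
E·α·ΔT = 197.8 MPa ⇒ ΔT = 197.8 / (109.2×10³ × 8.71×10⁻⁶) = 207.8 K.
T = 15.3 + 207.8 = 223.1 °C.

223 °C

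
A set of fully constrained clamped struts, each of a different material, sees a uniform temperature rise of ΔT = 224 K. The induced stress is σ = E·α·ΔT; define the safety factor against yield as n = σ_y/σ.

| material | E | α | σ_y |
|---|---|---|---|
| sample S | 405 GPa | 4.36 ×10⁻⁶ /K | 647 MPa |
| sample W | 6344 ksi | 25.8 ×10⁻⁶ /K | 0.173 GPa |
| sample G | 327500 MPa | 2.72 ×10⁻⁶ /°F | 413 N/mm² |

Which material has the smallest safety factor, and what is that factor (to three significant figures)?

sample W, n = 0.684

With everything in SI (GPa, ×10⁻⁶/K, MPa):
  sample S: E = 405.0, α = 4.36, σ_y = 647.0 → σ = 396 MPa, n = 1.64
  sample W: E = 43.74, α = 25.8, σ_y = 173.0 → σ = 253 MPa, n = 0.684
  sample G: E = 327.5, α = 4.90, σ_y = 413.0 → σ = 359 MPa, n = 1.15
Smallest n: sample W with n = 0.684.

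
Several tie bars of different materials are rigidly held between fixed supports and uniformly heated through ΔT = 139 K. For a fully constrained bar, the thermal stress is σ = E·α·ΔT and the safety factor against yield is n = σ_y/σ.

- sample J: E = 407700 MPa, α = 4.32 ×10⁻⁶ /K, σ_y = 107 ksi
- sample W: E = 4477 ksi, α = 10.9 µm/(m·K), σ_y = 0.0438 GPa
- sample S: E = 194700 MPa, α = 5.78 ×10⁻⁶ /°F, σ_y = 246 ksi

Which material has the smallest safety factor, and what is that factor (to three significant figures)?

Per material, after unit conversion:
  sample J: E = 407.7, α = 4.32, σ_y = 737.7 → σ = 245 MPa, n = 3.01
  sample W: E = 30.87, α = 10.9, σ_y = 43.80 → σ = 46.8 MPa, n = 0.937
  sample S: E = 194.7, α = 10.4, σ_y = 1696 → σ = 282 MPa, n = 6.02
The minimum is sample W at n = 0.937.

sample W, n = 0.937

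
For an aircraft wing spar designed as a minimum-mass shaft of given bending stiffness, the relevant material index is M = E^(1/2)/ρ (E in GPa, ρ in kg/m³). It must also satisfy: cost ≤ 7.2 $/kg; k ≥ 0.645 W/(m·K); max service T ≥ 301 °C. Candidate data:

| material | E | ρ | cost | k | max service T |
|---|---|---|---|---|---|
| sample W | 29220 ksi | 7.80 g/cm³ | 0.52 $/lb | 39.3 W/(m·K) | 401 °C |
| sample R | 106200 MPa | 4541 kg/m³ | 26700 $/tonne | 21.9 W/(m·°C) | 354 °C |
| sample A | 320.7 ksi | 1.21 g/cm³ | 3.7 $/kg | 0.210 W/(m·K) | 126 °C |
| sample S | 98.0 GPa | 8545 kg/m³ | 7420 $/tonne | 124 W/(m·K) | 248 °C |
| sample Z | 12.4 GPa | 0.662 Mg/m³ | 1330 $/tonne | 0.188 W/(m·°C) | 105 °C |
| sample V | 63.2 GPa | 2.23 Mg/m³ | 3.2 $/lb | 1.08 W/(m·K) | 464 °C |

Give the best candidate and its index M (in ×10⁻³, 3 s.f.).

sample V, M = 3.56×10⁻³

Screen on constraints: cost ≤ 7.2 $/kg; k ≥ 0.645 W/(m·K); max service T ≥ 301 °C. Survivors: sample W, sample V.
Normalizing units and computing the index:
  sample W: E = 201.5 GPa, ρ = 7800 kg/m³
  sample V: E = 63.20 GPa, ρ = 2230 kg/m³
  sample V: M = 3.56×10⁻³
  sample W: M = 1.82×10⁻³
Sample V ranks first.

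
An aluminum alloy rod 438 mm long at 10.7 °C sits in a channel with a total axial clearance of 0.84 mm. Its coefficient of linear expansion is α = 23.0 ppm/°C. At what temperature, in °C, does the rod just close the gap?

α·L₀·ΔT = 0.84 mm ⇒ ΔT = 0.84 / (23.0×10⁻⁶ × 438.0) = 83.38 K.
T = 10.7 + 83.38 = 94.08 °C.

94.1 °C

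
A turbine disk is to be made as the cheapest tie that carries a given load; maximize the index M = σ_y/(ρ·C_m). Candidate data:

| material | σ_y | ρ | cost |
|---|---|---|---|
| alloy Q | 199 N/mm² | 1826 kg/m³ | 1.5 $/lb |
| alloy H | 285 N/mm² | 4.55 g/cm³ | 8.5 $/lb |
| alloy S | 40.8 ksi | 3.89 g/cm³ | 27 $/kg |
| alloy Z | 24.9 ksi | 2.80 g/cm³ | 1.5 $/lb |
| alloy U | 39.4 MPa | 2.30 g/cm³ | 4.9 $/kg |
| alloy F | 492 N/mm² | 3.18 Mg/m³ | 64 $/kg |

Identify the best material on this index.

alloy Q

In SI units:
  alloy Q: σ_y = 199.0 MPa, ρ = 1826 kg/m³, cost = 3.307 $/kg
  alloy H: σ_y = 285.0 MPa, ρ = 4550 kg/m³, cost = 18.74 $/kg
  alloy S: σ_y = 281.3 MPa, ρ = 3890 kg/m³, cost = 27.00 $/kg
  alloy Z: σ_y = 171.7 MPa, ρ = 2800 kg/m³, cost = 3.307 $/kg
  alloy U: σ_y = 39.40 MPa, ρ = 2300 kg/m³, cost = 4.900 $/kg
  alloy F: σ_y = 492.0 MPa, ρ = 3180 kg/m³, cost = 64.00 $/kg
  alloy Q: M = 33.0 kN·m per $
  alloy Z: M = 18.5 kN·m per $
  alloy U: M = 3.50 kN·m per $
  alloy H: M = 3.34 kN·m per $
  alloy S: M = 2.68 kN·m per $
  alloy F: M = 2.42 kN·m per $
Highest index: alloy Q.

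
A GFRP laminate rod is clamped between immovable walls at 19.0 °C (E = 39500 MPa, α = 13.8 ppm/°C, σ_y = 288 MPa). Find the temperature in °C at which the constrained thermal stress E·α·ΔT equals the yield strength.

E = 39500 MPa = 39.50 GPa.
E·α·ΔT = 288.0 MPa ⇒ ΔT = 288.0 / (39.50×10³ × 13.8×10⁻⁶) = 528.3 K.
T = 19.0 + 528.3 = 547.3 °C.

547 °C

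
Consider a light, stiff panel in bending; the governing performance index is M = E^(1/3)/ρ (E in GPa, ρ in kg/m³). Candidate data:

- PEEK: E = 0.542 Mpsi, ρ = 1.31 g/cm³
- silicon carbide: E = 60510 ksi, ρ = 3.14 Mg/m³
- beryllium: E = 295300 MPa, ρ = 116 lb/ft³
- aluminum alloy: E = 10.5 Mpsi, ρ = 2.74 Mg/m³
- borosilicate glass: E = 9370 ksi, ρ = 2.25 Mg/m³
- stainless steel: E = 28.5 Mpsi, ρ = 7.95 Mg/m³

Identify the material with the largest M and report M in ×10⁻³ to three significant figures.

beryllium, M = 3.58×10⁻³

Normalizing units and computing the index:
  PEEK: E = 3.737 GPa, ρ = 1310 kg/m³
  silicon carbide: E = 417.2 GPa, ρ = 3140 kg/m³
  beryllium: E = 295.3 GPa, ρ = 1858 kg/m³
  aluminum alloy: E = 72.39 GPa, ρ = 2740 kg/m³
  borosilicate glass: E = 64.60 GPa, ρ = 2250 kg/m³
  stainless steel: E = 196.5 GPa, ρ = 7950 kg/m³
  beryllium: M = 3.58×10⁻³
  silicon carbide: M = 2.38×10⁻³
  borosilicate glass: M = 1.78×10⁻³
  aluminum alloy: M = 1.52×10⁻³
  PEEK: M = 1.18×10⁻³
  stainless steel: M = 0.731×10⁻³
The maximum is for beryllium.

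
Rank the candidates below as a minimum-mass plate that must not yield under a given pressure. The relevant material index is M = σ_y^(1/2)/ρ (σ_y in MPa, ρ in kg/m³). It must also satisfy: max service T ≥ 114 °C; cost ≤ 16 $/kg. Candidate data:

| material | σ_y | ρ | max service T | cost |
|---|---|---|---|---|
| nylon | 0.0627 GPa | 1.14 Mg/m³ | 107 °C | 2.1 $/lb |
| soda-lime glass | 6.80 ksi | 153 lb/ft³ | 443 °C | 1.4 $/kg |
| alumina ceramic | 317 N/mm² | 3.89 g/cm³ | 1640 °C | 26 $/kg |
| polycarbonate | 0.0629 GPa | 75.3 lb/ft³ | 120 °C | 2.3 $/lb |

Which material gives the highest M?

Screen on constraints: max service T ≥ 114 °C; cost ≤ 16 $/kg. Survivors: soda-lime glass, polycarbonate.
Normalizing units and computing the index:
  soda-lime glass: σ_y = 46.88 MPa, ρ = 2451 kg/m³
  polycarbonate: σ_y = 62.90 MPa, ρ = 1206 kg/m³
  polycarbonate: M = 6.58×10⁻³
  soda-lime glass: M = 2.79×10⁻³
Polycarbonate has the largest M.

polycarbonate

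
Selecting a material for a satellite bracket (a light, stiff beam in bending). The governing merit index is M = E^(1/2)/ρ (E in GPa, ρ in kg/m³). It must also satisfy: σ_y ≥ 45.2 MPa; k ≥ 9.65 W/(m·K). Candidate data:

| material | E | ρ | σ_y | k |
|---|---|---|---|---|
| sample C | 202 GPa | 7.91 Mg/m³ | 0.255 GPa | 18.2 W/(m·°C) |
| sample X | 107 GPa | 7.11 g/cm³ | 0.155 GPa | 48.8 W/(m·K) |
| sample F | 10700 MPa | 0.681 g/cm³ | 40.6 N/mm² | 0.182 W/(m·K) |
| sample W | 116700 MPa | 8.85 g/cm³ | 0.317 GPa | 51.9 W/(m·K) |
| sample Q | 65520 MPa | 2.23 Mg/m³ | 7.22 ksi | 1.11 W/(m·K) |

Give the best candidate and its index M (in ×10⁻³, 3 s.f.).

sample C, M = 1.80×10⁻³

Screen on constraints: σ_y ≥ 45.2 MPa; k ≥ 9.65 W/(m·K). Survivors: sample C, sample X, sample W.
Normalizing units and computing the index:
  sample C: E = 202.0 GPa, ρ = 7910 kg/m³
  sample X: E = 107.0 GPa, ρ = 7110 kg/m³
  sample W: E = 116.7 GPa, ρ = 8850 kg/m³
  sample C: M = 1.80×10⁻³
  sample X: M = 1.45×10⁻³
  sample W: M = 1.22×10⁻³
The maximum is for sample C.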